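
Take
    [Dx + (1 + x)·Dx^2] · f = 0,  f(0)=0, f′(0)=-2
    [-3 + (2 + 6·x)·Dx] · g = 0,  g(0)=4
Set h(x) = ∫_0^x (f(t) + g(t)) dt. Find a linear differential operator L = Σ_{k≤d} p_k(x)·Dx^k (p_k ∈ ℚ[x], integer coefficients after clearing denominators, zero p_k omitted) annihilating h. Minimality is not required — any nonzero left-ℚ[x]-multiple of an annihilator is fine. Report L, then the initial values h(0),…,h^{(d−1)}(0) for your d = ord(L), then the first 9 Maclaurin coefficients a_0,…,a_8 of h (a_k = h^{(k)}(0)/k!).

L = (-15 + 9·x)·Dx^2 + (-19 - 6·x + 45·x^2)·Dx^3 + (-2 - 2·x + 18·x^2 + 18·x^3)·Dx^4  (order 4).
h: a_k = 0, 4, 2, -7/6, 73/48, -389/160, 8377/1920, -45671/5376, 504173/28672, …
ICs: h(0) = 0, h′(0) = 4, h′′(0) = 4, h′′′(0) = -7.

f: a_k = 0, -2, 1, -2/3, 1/2, -2/5, 1/3, -2/7, 1/4, …
g: a_k = 4, 6, -9/2, 27/4, -405/32, 1701/64, -15309/256, 72171/512, -2814669/8192, …
f+g: L₀ = lclm(L_f,L_g), ord ≤ 2+1.
Integrate: L := L₀·Dx.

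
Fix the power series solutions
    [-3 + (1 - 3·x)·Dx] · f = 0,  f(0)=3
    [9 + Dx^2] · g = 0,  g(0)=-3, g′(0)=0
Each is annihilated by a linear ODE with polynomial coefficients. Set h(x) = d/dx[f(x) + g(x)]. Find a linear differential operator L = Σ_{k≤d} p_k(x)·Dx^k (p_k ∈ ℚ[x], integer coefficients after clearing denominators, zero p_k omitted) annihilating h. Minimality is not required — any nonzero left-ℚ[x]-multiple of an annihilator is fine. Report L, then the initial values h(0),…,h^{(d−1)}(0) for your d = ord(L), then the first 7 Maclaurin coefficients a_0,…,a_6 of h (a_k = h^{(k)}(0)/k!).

L = (702 - 324·x + 486·x^2) + (-63 + 243·x - 243·x^2 + 243·x^3)·Dx + (78 - 36·x + 54·x^2)·Dx^2 + (-7 + 27·x - 27·x^2 + 27·x^3)·Dx^3  (order 3).
h: a_k = 9, 81, 243, 1863/2, 3645, 525609/40, 45927, …
ICs: h(0) = 9, h′(0) = 81, h′′(0) = 486.

f: a_k = 3, 9, 27, 81, 243, 729, 2187, …
g: a_k = -3, 0, 27/2, 0, -81/8, 0, 243/80, …
Sum ⇒ L₀ = lclm(L_f,L_g) in ℚ(x)⟨Dx⟩.
h₀' ⇒ L via d/dx closure of L₀.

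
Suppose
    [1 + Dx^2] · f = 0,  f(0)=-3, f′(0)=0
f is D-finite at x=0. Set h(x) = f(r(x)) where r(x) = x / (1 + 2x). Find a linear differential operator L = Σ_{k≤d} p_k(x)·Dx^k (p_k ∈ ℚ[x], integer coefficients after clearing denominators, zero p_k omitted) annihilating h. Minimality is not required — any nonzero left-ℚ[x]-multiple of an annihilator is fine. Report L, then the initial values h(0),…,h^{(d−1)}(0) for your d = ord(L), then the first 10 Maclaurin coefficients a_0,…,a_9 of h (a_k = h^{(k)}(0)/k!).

f: a_k = -3, 0, 3/2, 0, -1/8, 0, 1/240, 0, -1/13440, 0, …
h₀=f(r): pull back L_f along r ⇒ L₀.
L = 1 + (4 + 24·x + 48·x^2 + 32·x^3)·Dx + (1 + 8·x + 24·x^2 + 32·x^3 + 16·x^4)·Dx^2  (order 2).
h: a_k = -3, 0, 3/2, -6, 143/8, -47, 27601/240, -5361/20, 8095583/13440, -1103647/840, …
ICs: h(0) = -3, h′(0) = 0.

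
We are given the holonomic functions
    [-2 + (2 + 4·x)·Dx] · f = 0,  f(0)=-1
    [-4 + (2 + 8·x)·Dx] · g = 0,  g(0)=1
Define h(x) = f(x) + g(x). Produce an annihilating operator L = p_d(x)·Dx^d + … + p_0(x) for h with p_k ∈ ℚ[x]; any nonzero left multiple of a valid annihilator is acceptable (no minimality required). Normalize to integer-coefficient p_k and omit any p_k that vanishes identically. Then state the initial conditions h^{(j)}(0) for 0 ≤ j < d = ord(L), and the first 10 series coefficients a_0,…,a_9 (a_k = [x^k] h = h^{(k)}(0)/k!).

f: a_k = -1, -1, 1/2, -1/2, 5/8, -7/8, 21/16, -33/16, 429/128, -715/128, …
g: a_k = 1, 2, -2, 4, -10, 28, -84, 264, -858, 2860, …
Weyl lclm of L_f,L_g ⇒ L₀ (ord ≤ 2).
L = -2 + (3 + 8·x)·Dx + (1 + 6·x + 8·x^2)·Dx^2  (order 2).
h: a_k = 0, 1, -3/2, 7/2, -75/8, 217/8, -1323/16, 4191/16, -109395/128, 365365/128, …
ICs: h(0) = 0, h′(0) = 1.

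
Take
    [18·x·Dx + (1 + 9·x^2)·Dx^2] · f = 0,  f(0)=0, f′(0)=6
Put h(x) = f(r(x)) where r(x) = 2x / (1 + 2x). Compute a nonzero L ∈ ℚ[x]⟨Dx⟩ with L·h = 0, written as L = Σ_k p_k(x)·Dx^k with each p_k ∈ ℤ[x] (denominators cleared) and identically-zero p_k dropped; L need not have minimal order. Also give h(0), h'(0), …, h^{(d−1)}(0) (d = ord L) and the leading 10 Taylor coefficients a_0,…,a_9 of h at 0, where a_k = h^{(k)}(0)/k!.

L = (4 + 80·x)·Dx + (1 + 4·x + 40·x^2)·Dx^2  (order 2).
h: a_k = 0, 12, -24, -96, 768, -768/5, -19968, 509952/7, 344064, -3489792, …
ICs: h(0) = 0, h′(0) = 12.

f: a_k = 0, 6, 0, -18, 0, 486/5, 0, -4374/7, 0, 4374, …
L₀ from L_f via x↦r, Dx↦r'^{-1}Dx.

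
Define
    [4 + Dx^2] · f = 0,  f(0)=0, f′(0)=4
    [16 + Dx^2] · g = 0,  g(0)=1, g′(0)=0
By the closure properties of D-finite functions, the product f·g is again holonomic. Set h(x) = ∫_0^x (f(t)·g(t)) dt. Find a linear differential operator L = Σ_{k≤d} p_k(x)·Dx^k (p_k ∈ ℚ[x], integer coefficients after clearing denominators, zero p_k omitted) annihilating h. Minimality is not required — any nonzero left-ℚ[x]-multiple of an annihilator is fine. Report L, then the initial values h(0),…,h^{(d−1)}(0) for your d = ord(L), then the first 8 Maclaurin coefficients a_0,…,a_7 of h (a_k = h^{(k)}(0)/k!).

L = 144·Dx + 40·Dx^3 + Dx^5  (order 5).
h: a_k = 0, 0, 2, 0, -26/3, 0, 484/45, 0, …
ICs: h(0) = 0, h′(0) = 0, h′′(0) = 4, h′′′(0) = 0, h′′′′(0) = -208.

f: a_k = 0, 4, 0, -8/3, 0, 8/15, 0, -16/315, …
g: a_k = 1, 0, -8, 0, 32/3, 0, -256/45, 0, …
Sym-product of L_f,L_g gives L₀ (≤ ord 4).
Integrate: L := L₀·Dx.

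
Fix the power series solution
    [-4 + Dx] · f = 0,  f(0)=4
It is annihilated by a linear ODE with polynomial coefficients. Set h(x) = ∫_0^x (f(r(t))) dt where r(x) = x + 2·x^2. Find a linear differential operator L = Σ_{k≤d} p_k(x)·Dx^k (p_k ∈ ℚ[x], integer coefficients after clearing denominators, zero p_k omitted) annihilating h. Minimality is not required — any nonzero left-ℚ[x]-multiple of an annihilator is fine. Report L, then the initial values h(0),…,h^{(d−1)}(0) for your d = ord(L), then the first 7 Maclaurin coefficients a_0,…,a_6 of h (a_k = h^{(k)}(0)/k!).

L = (-4 - 16·x)·Dx + Dx^2  (order 2).
h: a_k = 0, 4, 8, 64/3, 128/3, 256/3, 6656/45, …
ICs: h(0) = 0, h′(0) = 4.

f: a_k = 4, 16, 32, 128/3, 128/3, 512/15, 1024/45, …
h₀=f(r): pull back L_f along r ⇒ L₀.
∫: right-multiply L₀ by Dx.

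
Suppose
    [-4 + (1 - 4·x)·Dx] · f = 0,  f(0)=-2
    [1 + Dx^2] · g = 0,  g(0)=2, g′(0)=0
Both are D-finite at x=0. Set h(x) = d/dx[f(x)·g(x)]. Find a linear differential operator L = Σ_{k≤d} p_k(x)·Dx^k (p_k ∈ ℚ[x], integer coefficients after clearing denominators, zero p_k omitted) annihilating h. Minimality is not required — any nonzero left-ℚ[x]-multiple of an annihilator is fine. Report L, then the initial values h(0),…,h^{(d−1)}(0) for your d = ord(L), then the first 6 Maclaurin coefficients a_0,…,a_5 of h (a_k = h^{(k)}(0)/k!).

L = (-31 - 8·x + 16·x^2) + (-8 + 32·x)·Dx + (1 - 8·x + 16·x^2)·Dx^2  (order 2).
h: a_k = -16, -124, -744, -11906/3, -59530/3, -2857439/30, …
ICs: h(0) = -16, h′(0) = -124.

f: a_k = -2, -8, -32, -128, -512, -2048, …
g: a_k = 2, 0, -1, 0, 1/12, 0, …
L₀ := L_f ⊗_s L_g (sym. prod.), ord ≤ 2.
h₀' ⇒ L via d/dx closure of L₀.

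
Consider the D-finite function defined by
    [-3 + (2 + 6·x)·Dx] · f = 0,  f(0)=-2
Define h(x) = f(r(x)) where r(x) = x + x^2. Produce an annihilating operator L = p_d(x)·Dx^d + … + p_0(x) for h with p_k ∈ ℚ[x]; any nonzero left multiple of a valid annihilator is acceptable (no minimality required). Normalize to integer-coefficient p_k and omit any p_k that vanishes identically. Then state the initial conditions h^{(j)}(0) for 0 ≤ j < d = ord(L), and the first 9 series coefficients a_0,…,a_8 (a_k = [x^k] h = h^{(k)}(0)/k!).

L = (-3 - 6·x) + (2 + 6·x + 6·x^2)·Dx  (order 1).
h: a_k = -2, -3, -3/4, 9/8, -99/64, 243/128, -999/512, 1377/1024, 6237/16384, …
ICs: h(0) = -2.

f: a_k = -2, -3, 9/4, -27/8, 405/64, -1701/128, 15309/512, -72171/1024, 2814669/16384, …
L₀ from L_f via x↦r, Dx↦r'^{-1}Dx.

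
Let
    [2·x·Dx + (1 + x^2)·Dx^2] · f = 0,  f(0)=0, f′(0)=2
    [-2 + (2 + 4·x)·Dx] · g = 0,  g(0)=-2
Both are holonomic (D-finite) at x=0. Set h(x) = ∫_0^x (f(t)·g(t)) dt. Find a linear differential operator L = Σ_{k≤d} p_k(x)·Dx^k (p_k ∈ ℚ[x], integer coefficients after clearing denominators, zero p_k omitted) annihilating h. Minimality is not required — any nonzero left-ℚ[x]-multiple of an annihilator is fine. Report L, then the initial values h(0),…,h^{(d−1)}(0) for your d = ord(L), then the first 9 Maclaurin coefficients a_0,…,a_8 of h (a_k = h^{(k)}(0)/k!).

f: a_k = 0, 2, 0, -2/3, 0, 2/5, 0, -2/7, 0, …
g: a_k = -2, -2, 1, -1, 5/4, -7/4, 21/8, -33/8, 429/64, …
f·g: L₀ = L_f ⊗_s L_g, ord ≤ 2·1.
h=∫₀ˣh₀: take L = L₀·Dx.
L = (3 - 2·x - x^2)·Dx + (-2 - 2·x + 6·x^2 + 4·x^3)·Dx^2 + (1 + 4·x + 5·x^2 + 4·x^3 + 4·x^4)·Dx^3  (order 3).
h: a_k = 0, 0, -2, -4/3, 5/6, -2/15, 31/180, -109/210, 2263/3360, …
ICs: h(0) = 0, h′(0) = 0, h′′(0) = -4.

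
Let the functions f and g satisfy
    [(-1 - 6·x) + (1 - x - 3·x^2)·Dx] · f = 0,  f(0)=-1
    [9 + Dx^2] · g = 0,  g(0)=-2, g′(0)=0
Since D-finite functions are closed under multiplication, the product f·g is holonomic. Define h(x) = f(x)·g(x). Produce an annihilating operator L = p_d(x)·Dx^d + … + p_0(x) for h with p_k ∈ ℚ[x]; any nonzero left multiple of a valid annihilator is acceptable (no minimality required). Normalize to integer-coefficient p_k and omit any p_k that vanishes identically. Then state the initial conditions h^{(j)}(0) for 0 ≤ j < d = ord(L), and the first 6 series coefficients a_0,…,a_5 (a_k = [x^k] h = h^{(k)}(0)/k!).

L = (-3 + 9·x + 27·x^2) + (2 + 12·x)·Dx + (-1 + x + 3·x^2)·Dx^2  (order 2).
h: a_k = 2, 2, -1, 5, 35/4, 95/4, …
ICs: h(0) = 2, h′(0) = 2.

f: a_k = -1, -1, -4, -7, -19, -40, …
g: a_k = -2, 0, 9, 0, -27/4, 0, …
Product ⇒ symmetric product L₀, ord ≤ 2.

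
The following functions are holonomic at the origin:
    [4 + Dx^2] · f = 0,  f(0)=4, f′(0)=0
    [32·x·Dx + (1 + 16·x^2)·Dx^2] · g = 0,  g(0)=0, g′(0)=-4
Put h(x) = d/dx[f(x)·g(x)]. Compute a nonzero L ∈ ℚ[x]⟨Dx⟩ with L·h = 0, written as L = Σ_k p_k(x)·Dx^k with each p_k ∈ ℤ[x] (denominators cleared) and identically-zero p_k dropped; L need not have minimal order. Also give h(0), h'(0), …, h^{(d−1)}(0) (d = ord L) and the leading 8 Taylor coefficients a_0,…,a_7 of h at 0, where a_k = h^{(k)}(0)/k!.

f: a_k = 4, 0, -8, 0, 8/3, 0, -16/45, 0, …
g: a_k = 0, -4, 0, 64/3, 0, -1024/5, 0, 16384/7, …
h₀=f·g: eliminate ⇒ L₀, order ≤ 2·2.
h₀' ⇒ L via d/dx closure of L₀.
L = (62288 + 2213376·x^2 + 73428992·x^4 + 58982400·x^6 + 3145728·x^8 - 167772160·x^10 + 268435456·x^12) + (35072·x + 2871296·x^3 + 39976960·x^5 + 52428800·x^7 + 83886080·x^9 + 268435456·x^11)·Dx + (15912 + 579328·x^2 + 18954240·x^4 + 19529728·x^6 + 9961472·x^8 - 16777216·x^10 + 134217728·x^12)·Dx^2 + (8768·x + 717824·x^3 + 9994240·x^5 + 13107200·x^7 + 20971520·x^9 + 67108864·x^11)·Dx^3 + (85 + 6496·x^2 + 149248·x^4 + 1196032·x^6 + 2293760·x^8 + 6291456·x^10 + 16777216·x^12)·Dx^4  (order 4).
h: a_k = -16, 0, 352, 0, -15008/3, 0, 3483584/45, 0, …
ICs: h(0) = -16, h′(0) = 0, h′′(0) = 704, h′′′(0) = 0.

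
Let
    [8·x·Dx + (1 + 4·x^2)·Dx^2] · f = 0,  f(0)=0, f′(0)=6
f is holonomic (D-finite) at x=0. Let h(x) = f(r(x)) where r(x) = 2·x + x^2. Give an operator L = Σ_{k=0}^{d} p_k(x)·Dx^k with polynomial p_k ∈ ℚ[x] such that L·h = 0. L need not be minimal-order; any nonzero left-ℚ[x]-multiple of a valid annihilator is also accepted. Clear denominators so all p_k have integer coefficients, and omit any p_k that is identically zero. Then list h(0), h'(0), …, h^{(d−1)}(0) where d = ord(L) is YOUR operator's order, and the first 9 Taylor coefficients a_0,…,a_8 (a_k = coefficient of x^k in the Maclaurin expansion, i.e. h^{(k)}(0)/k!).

f: a_k = 0, 6, 0, -8, 0, 96/5, 0, -384/7, 0, …
Change of var in L_f (x↦r) gives L₀.
L = (-1 + 32·x + 64·x^2 + 48·x^3 + 12·x^4)·Dx + (1 + x + 16·x^2 + 32·x^3 + 20·x^4 + 4·x^5)·Dx^2  (order 2).
h: a_k = 0, 12, 6, -64, -96, 2832/5, 1528, -38400/7, -23808, …
ICs: h(0) = 0, h′(0) = 12.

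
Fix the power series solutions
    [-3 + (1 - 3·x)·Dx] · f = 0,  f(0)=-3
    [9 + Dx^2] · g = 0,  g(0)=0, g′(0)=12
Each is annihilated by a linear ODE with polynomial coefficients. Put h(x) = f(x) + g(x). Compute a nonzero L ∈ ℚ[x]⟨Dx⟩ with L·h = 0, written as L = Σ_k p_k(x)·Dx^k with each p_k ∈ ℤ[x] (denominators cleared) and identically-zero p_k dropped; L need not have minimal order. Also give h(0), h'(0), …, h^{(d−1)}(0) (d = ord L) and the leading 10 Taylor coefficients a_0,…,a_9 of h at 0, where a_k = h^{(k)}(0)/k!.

f: a_k = -3, -9, -27, -81, -243, -729, -2187, -6561, -19683, -59049, …
g: a_k = 0, 12, 0, -18, 0, 81/10, 0, -243/140, 0, 243/1120, …
L₀ := lclm(L_f,L_g); ord L₀ ≤ 1+2.
L = (63 - 54·x + 81·x^2) + (-9 + 45·x - 81·x^2 + 81·x^3)·Dx + (7 - 6·x + 9·x^2)·Dx^2 + (-1 + 5·x - 9·x^2 + 9·x^3)·Dx^3  (order 3).
h: a_k = -3, 3, -27, -99, -243, -7209/10, -2187, -918783/140, -19683, -66134637/1120, …
ICs: h(0) = -3, h′(0) = 3, h′′(0) = -54.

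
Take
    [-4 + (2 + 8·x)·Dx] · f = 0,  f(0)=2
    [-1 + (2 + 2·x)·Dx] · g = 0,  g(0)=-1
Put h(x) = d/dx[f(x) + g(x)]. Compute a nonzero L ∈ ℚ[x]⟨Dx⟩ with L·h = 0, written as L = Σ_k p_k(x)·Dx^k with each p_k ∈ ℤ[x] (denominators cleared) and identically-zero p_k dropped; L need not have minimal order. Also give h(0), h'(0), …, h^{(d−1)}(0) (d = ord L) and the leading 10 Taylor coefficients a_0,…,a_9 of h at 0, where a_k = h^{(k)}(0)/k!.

L = -6 + (-15 - 24·x)·Dx + (-2 - 10·x - 8·x^2)·Dx^2  (order 2).
h: a_k = 7/2, -31/4, 381/16, -2555/32, 71645/256, -516033/512, 7569177/2048, -56229459/4096, 3373786845/65536, -25490870405/131072, …
ICs: h(0) = 7/2, h′(0) = -31/4.

f: a_k = 2, 4, -4, 8, -20, 56, -168, 528, -1716, 5720, …
g: a_k = -1, -1/2, 1/8, -1/16, 5/128, -7/256, 21/1024, -33/2048, 429/32768, -715/65536, …
f+g: L₀ = lclm(L_f,L_g), ord ≤ 1+1.
h=h₀': d/dx-closure on L₀ ⇒ L.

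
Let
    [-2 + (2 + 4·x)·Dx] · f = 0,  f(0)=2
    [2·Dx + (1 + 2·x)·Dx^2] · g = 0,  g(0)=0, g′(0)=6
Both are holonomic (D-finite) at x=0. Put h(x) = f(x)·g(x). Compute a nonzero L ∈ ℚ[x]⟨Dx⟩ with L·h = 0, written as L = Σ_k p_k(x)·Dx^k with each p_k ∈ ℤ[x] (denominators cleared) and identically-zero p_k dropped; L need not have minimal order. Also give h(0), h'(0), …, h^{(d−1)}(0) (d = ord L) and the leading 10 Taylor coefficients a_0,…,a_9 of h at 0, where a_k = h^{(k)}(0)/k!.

f: a_k = 2, 2, -1, 1, -5/4, 7/4, -21/8, 33/8, -429/64, 715/64, …
g: a_k = 0, 6, -6, 8, -12, 96/5, -32, 384/7, -96, 512/3, …
f·g: L₀ = L_f ⊗_s L_g, ord ≤ 1·2.
L = 1 + (1 + 4·x + 4·x^2)·Dx^2  (order 2).
h: a_k = 0, 12, 0, -2, 4, -71/10, 62/5, -3043/140, 2689/70, -46027/672, …
ICs: h(0) = 0, h′(0) = 12.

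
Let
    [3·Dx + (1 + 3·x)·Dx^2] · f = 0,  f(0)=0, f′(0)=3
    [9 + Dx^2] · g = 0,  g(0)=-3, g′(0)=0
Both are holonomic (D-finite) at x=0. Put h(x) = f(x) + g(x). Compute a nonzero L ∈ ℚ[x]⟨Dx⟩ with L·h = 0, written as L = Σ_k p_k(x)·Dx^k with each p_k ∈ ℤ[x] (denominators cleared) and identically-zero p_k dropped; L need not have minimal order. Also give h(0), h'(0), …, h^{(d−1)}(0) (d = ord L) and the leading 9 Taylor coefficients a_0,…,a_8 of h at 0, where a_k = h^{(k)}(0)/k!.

f: a_k = 0, 3, -9/2, 9, -81/4, 243/5, -243/2, 2187/7, -6561/8, …
g: a_k = -3, 0, 27/2, 0, -81/8, 0, 243/80, 0, -2187/4480, …
Sum ⇒ L₀ = lclm(L_f,L_g) in ℚ(x)⟨Dx⟩.
L = (63 + 54·x + 81·x^2)·Dx + (9 + 45·x + 81·x^2 + 81·x^3)·Dx^2 + (7 + 6·x + 9·x^2)·Dx^3 + (1 + 5·x + 9·x^2 + 9·x^3)·Dx^4  (order 4).
h: a_k = -3, 3, 9, 9, -243/8, 243/5, -9477/80, 2187/7, -3676347/4480, …
ICs: h(0) = -3, h′(0) = 3, h′′(0) = 18, h′′′(0) = 54.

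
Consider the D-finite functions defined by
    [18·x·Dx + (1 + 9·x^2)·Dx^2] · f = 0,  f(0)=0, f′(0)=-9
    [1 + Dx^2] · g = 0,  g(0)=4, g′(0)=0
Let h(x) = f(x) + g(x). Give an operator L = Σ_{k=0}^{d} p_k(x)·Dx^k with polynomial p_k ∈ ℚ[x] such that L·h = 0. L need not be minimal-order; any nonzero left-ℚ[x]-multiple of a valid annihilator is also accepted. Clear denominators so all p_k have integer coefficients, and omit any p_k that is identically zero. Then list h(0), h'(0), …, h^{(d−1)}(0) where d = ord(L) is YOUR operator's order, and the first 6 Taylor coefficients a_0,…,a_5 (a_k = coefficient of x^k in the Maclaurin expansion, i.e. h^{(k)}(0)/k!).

L = (-1926·x + 17820·x^3 + 1458·x^5)·Dx + (-17 + 351·x^2 + 4617·x^4 + 729·x^6)·Dx^2 + (-1926·x + 17820·x^3 + 1458·x^5)·Dx^3 + (-17 + 351·x^2 + 4617·x^4 + 729·x^6)·Dx^4  (order 4).
h: a_k = 4, -9, -2, 27, 1/6, -729/5, …
ICs: h(0) = 4, h′(0) = -9, h′′(0) = -4, h′′′(0) = 162.

f: a_k = 0, -9, 0, 27, 0, -729/5, …
g: a_k = 4, 0, -2, 0, 1/6, 0, …
h₀=f+g: left-lcm gives L₀, ord ≤ 4.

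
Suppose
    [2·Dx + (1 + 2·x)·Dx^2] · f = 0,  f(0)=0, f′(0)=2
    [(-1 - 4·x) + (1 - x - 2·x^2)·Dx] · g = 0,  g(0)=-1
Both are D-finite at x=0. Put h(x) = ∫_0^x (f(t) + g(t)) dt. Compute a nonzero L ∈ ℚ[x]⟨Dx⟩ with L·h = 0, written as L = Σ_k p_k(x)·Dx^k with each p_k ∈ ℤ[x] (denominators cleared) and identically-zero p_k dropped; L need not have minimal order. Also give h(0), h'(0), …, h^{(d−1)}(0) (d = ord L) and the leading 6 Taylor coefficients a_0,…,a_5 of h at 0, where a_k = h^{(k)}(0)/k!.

L = (-54 - 228·x - 432·x^2 - 288·x^3 - 192·x^4)·Dx^2 + (-11 - 124·x - 464·x^2 - 704·x^3 - 592·x^4 - 320·x^5)·Dx^3 + (4 + 19·x + 17·x^2 - 42·x^3 - 116·x^4 - 136·x^5 - 64·x^6)·Dx^4  (order 4).
h: a_k = 0, -1, 1/2, -5/3, -7/12, -3, …
ICs: h(0) = 0, h′(0) = -1, h′′(0) = 1, h′′′(0) = -10.

f: a_k = 0, 2, -2, 8/3, -4, 32/5, …
g: a_k = -1, -1, -3, -5, -11, -21, …
L₀ := lclm(L_f,L_g); ord L₀ ≤ 2+1.
h=∫h₀ ⇒ L = L₀·Dx.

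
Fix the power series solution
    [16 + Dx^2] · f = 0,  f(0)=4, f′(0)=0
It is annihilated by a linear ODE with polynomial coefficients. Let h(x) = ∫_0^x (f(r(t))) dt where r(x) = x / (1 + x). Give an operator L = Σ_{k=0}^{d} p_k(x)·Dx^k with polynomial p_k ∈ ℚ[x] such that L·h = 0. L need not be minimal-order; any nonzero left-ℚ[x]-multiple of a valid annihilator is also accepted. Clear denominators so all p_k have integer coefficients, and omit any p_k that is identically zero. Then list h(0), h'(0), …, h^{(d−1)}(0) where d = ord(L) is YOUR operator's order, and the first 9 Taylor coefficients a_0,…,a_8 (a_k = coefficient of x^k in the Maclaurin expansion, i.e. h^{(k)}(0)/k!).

L = 16·Dx + (2 + 6·x + 6·x^2 + 2·x^3)·Dx^2 + (1 + 4·x + 6·x^2 + 4·x^3 + x^4)·Dx^3  (order 3).
h: a_k = 0, 4, 0, -32/3, 16, -32/3, -64/9, 1568/45, -328/5, …
ICs: h(0) = 0, h′(0) = 4, h′′(0) = 0.

f: a_k = 4, 0, -32, 0, 128/3, 0, -1024/45, 0, 2048/315, …
L₀ from L_f via x↦r, Dx↦r'^{-1}Dx.
h=∫h₀ ⇒ L = L₀·Dx.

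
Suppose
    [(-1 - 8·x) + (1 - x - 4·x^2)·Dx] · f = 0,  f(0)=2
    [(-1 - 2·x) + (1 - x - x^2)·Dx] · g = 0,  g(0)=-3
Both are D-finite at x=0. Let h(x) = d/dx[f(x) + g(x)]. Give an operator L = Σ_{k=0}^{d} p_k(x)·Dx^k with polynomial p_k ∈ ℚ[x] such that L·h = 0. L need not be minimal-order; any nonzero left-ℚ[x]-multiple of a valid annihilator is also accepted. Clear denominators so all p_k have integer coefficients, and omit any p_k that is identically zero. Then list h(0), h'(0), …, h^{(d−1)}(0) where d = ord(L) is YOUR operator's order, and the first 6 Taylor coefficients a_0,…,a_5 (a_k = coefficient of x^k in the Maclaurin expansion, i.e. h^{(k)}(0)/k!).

f: a_k = 2, 2, 10, 18, 58, 130, …
g: a_k = -3, -3, -6, -9, -15, -24, …
L₀ := lclm(L_f,L_g); ord L₀ ≤ 1+1.
h₀' ⇒ L via d/dx closure of L₀.
L = (-6 - 216·x - 240·x^2 - 984·x^3 - 1554·x^4 - 1440·x^5 + 576·x^6) + (6 + 54·x + 66·x^2 + 144·x^3 - 177·x^4 - 1506·x^5 - 672·x^6 + 384·x^7)·Dx + (-1 + 2·x - 11·x^2 - 2·x^3 + 122·x^4 + 9·x^5 - 243·x^6 - 48·x^7 + 48·x^8)·Dx^2  (order 2).
h: a_k = -1, 8, 27, 172, 530, 1938, …
ICs: h(0) = -1, h′(0) = 8.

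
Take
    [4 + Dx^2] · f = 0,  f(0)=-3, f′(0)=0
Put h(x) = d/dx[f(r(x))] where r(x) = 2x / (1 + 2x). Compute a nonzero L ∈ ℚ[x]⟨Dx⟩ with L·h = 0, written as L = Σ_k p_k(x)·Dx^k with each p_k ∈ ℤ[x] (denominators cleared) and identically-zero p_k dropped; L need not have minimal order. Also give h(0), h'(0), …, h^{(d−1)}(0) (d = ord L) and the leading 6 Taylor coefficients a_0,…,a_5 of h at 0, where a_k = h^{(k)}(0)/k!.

L = (40 + 96·x + 96·x^2) + (12 + 72·x + 144·x^2 + 96·x^3)·Dx + (1 + 8·x + 24·x^2 + 32·x^3 + 16·x^4)·Dx^2  (order 2).
h: a_k = 0, 48, -288, 1024, -2560, 19712/5, …
ICs: h(0) = 0, h′(0) = 48.

f: a_k = -3, 0, 6, 0, -2, 0, …
L₀ from L_f via x↦r, Dx↦r'^{-1}Dx.
h₀' ⇒ L via d/dx closure of L₀.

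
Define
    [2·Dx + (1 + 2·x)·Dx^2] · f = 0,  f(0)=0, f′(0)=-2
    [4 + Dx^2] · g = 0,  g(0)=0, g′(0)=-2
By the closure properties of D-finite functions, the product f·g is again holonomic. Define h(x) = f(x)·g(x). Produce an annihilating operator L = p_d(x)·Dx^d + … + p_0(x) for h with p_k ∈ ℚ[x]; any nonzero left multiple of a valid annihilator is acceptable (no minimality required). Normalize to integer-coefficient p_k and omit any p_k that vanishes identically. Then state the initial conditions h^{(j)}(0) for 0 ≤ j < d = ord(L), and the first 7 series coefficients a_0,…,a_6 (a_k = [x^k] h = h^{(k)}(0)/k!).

f: a_k = 0, -2, 2, -8/3, 4, -32/5, 32/3, …
g: a_k = 0, -2, 0, 4/3, 0, -4/15, 0, …
L₀ := L_f ⊗_s L_g (sym. prod.), ord ≤ 4.
L = (-48 + 192·x + 1216·x^2 + 2048·x^3 + 1024·x^4) + (32 + 320·x + 768·x^2 + 512·x^3)·Dx + (160·x + 672·x^2 + 1024·x^3 + 512·x^4)·Dx^2 + (8 + 80·x + 192·x^2 + 128·x^3)·Dx^3 + (3 + 28·x + 92·x^2 + 128·x^3 + 64·x^4)·Dx^4  (order 4).
h: a_k = 0, 0, 4, -4, 8/3, -16/3, 88/9, …
ICs: h(0) = 0, h′(0) = 0, h′′(0) = 8, h′′′(0) = -24.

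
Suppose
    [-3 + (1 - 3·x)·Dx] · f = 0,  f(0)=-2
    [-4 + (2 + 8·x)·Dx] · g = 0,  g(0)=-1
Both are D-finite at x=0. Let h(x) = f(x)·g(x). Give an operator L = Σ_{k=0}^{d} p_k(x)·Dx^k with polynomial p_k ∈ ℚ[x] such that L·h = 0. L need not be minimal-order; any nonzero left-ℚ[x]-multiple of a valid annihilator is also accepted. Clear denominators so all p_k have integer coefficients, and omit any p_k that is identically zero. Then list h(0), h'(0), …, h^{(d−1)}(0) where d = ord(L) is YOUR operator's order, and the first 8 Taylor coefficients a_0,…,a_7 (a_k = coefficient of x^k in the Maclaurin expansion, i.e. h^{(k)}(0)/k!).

L = (5 + 6·x) + (-1 - x + 12·x^2)·Dx  (order 1).
h: a_k = 2, 10, 26, 86, 238, 770, 2142, 6954, …
ICs: h(0) = 2.

f: a_k = -2, -6, -18, -54, -162, -486, -1458, -4374, …
g: a_k = -1, -2, 2, -4, 10, -28, 84, -264, …
L₀ := L_f ⊗_s L_g (sym. prod.), ord ≤ 1.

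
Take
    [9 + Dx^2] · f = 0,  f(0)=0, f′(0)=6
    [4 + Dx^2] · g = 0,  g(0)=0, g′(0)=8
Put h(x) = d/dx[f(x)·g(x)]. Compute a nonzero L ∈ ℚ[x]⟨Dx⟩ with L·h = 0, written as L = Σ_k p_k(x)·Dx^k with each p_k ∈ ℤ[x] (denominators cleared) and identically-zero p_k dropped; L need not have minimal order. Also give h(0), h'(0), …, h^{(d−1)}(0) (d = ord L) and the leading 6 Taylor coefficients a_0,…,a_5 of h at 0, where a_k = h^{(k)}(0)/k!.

L = 25 + 26·Dx^2 + Dx^4  (order 4).
h: a_k = 0, 96, 0, -416, 0, 2604/5, …
ICs: h(0) = 0, h′(0) = 96, h′′(0) = 0, h′′′(0) = -2496.

f: a_k = 0, 6, 0, -9, 0, 81/20, …
g: a_k = 0, 8, 0, -16/3, 0, 16/15, …
Product ⇒ symmetric product L₀, ord ≤ 4.
Derive L from L₀ (diff closure).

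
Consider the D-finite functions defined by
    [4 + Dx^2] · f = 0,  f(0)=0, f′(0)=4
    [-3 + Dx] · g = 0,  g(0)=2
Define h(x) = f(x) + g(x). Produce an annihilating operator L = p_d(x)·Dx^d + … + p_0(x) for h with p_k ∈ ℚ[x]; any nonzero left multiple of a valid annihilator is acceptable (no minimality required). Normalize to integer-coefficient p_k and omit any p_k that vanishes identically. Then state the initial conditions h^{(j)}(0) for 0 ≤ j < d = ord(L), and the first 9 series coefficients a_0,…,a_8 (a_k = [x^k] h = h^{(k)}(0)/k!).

L = -12 + 4·Dx - 3·Dx^2 + Dx^3  (order 3).
h: a_k = 2, 10, 9, 19/3, 27/4, 55/12, 81/40, 2059/2520, 729/2240, …
ICs: h(0) = 2, h′(0) = 10, h′′(0) = 18.

f: a_k = 0, 4, 0, -8/3, 0, 8/15, 0, -16/315, 0, …
g: a_k = 2, 6, 9, 9, 27/4, 81/20, 81/40, 243/280, 729/2240, …
Sum ⇒ L₀ = lclm(L_f,L_g) in ℚ(x)⟨Dx⟩.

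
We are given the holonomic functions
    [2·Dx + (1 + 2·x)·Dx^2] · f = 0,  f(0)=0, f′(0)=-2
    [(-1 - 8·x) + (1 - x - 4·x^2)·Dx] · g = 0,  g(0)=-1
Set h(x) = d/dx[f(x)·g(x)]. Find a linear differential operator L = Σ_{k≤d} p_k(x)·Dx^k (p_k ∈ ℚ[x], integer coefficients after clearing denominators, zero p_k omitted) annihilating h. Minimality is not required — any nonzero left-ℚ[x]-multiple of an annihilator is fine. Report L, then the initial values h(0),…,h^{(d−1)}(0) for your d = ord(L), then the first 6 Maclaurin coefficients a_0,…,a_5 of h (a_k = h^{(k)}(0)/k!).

L = (160 + 720·x + 1152·x^2) + (11 + 170·x + 768·x^2 + 896·x^3)·Dx + (-5 - 21·x + 14·x^2 + 136·x^3 + 128·x^4)·Dx^2  (order 2).
h: a_k = 2, 0, 32, 80/3, 836/3, 2152/5, …
ICs: h(0) = 2, h′(0) = 0.

f: a_k = 0, -2, 2, -8/3, 4, -32/5, …
g: a_k = -1, -1, -5, -9, -29, -65, …
f·g: L₀ = L_f ⊗_s L_g, ord ≤ 2·1.
h₀' ⇒ L via d/dx closure of L₀.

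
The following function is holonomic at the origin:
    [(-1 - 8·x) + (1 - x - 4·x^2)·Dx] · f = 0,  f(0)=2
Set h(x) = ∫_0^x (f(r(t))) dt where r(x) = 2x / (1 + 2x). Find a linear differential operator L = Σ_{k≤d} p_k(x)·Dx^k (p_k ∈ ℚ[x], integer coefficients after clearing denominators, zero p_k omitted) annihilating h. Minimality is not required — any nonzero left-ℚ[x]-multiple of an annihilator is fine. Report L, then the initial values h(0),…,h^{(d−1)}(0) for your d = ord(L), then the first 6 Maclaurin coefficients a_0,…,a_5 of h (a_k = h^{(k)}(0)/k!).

L = (2 + 36·x)·Dx + (-1 - 4·x + 12·x^2 + 32·x^3)·Dx^2  (order 2).
h: a_k = 0, 2, 2, 32/3, 0, 512/5, …
ICs: h(0) = 0, h′(0) = 2.

f: a_k = 2, 2, 10, 18, 58, 130, …
L₀ from L_f via x↦r, Dx↦r'^{-1}Dx.
∫: right-multiply L₀ by Dx.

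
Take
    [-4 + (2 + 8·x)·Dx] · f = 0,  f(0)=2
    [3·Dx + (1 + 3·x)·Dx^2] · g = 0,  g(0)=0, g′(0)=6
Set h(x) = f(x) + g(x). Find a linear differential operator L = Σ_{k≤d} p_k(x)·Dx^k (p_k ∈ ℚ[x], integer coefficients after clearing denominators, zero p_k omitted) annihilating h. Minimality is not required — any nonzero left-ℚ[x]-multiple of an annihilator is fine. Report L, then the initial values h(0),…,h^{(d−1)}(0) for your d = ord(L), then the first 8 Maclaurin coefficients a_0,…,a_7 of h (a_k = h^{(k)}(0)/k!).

f: a_k = 2, 4, -4, 8, -20, 56, -168, 528, …
g: a_k = 0, 6, -9, 18, -81/2, 486/5, -243, 4374/7, …
Sum ⇒ L₀ = lclm(L_f,L_g) in ℚ(x)⟨Dx⟩.
L = 36·x·Dx + (6 + 72·x + 180·x^2)·Dx^2 + (1 + 13·x + 54·x^2 + 72·x^3)·Dx^3  (order 3).
h: a_k = 2, 10, -13, 26, -121/2, 766/5, -411, 8070/7, …
ICs: h(0) = 2, h′(0) = 10, h′′(0) = -26.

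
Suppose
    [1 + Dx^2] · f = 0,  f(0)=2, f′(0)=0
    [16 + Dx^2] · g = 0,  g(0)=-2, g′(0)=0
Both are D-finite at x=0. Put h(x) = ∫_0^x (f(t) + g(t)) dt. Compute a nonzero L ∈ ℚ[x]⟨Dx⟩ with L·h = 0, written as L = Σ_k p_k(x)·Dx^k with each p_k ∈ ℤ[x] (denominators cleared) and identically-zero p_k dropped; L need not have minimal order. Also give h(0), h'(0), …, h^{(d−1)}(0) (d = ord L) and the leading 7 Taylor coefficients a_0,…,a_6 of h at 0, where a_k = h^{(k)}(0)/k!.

f: a_k = 2, 0, -1, 0, 1/12, 0, -1/360, …
g: a_k = -2, 0, 16, 0, -64/3, 0, 512/45, …
h₀=f+g: left-lcm gives L₀, ord ≤ 4.
h=∫h₀ ⇒ L = L₀·Dx.
L = 16·Dx + 17·Dx^3 + Dx^5  (order 5).
h: a_k = 0, 0, 0, 5, 0, -17/4, 0, …
ICs: h(0) = 0, h′(0) = 0, h′′(0) = 0, h′′′(0) = 30, h′′′′(0) = 0.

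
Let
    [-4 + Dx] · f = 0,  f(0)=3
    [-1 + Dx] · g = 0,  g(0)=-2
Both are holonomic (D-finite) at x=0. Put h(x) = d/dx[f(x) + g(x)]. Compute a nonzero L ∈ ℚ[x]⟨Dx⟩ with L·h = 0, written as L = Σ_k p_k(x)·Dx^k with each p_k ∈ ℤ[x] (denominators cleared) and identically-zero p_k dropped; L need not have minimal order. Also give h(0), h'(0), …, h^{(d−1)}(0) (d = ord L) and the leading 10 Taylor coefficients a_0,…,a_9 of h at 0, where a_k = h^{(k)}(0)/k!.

f: a_k = 3, 12, 24, 32, 32, 128/5, 256/15, 1024/105, 512/105, 2048/945, …
g: a_k = -2, -2, -1, -1/3, -1/12, -1/60, -1/360, -1/2520, -1/20160, -1/181440, …
Sum ⇒ L₀ = lclm(L_f,L_g) in ℚ(x)⟨Dx⟩.
h₀' ⇒ L via d/dx closure of L₀.
L = 4 - 5·Dx + Dx^2  (order 2).
h: a_k = 10, 46, 95, 383/3, 1535/12, 6143/60, 4915/72, 98303/2520, 78643/4032, 1572863/181440, …
ICs: h(0) = 10, h′(0) = 46.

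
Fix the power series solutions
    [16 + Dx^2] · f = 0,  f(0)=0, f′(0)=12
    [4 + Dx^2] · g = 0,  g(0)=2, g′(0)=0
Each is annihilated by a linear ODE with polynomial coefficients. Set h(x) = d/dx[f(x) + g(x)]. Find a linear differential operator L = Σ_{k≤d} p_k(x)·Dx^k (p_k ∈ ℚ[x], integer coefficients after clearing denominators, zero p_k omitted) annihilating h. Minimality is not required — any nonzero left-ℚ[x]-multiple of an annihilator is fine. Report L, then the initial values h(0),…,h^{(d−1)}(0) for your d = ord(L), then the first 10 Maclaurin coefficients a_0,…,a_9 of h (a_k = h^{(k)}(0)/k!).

L = 64 + 20·Dx^2 + Dx^4  (order 4).
h: a_k = 12, -8, -96, 16/3, 128, -16/15, -1024/15, 32/315, 2048/105, -16/2835, …
ICs: h(0) = 12, h′(0) = -8, h′′(0) = -192, h′′′(0) = 32.

f: a_k = 0, 12, 0, -32, 0, 128/5, 0, -1024/105, 0, 2048/945, …
g: a_k = 2, 0, -4, 0, 4/3, 0, -8/45, 0, 4/315, 0, …
Sum ⇒ L₀ = lclm(L_f,L_g) in ℚ(x)⟨Dx⟩.
h=h₀': d/dx-closure on L₀ ⇒ L.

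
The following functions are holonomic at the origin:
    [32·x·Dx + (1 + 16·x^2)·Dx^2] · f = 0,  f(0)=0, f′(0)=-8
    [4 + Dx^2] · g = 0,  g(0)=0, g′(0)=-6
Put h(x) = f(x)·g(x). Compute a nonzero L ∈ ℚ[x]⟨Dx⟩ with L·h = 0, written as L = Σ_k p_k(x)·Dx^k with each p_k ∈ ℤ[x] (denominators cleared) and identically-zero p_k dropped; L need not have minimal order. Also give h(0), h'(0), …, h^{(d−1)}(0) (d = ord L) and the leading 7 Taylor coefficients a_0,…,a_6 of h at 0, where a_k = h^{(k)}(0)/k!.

f: a_k = 0, -8, 0, 128/3, 0, -2048/5, 0, …
g: a_k = 0, -6, 0, 4, 0, -4/5, 0, …
h₀=f·g: eliminate ⇒ L₀, order ≤ 2·2.
L = (1360 + 60416·x^2 + 106496·x^4 + 262144·x^6 + 1048576·x^8) + (2304·x + 45056·x^3 + 196608·x^5 + 1048576·x^7)·Dx + (360 + 15872·x^2 + 36864·x^4 + 131072·x^6 + 524288·x^8)·Dx^2 + (576·x + 11264·x^3 + 49152·x^5 + 262144·x^7)·Dx^3 + (5 + 192·x^2 + 2560·x^4 + 16384·x^6 + 65536·x^8)·Dx^4  (order 4).
h: a_k = 0, 0, 48, 0, -288, 0, 7904/3, …
ICs: h(0) = 0, h′(0) = 0, h′′(0) = 96, h′′′(0) = 0.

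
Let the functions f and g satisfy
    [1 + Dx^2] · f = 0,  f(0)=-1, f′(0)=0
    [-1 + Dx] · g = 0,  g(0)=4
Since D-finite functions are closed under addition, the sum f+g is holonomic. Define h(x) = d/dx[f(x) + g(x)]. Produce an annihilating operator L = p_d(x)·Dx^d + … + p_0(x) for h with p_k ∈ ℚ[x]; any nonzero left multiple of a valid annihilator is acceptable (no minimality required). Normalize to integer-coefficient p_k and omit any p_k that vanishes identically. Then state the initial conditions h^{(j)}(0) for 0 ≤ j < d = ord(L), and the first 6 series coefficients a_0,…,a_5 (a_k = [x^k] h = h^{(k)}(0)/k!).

L = 1 - Dx + Dx^2 - Dx^3  (order 3).
h: a_k = 4, 5, 2, 1/2, 1/6, 1/24, …
ICs: h(0) = 4, h′(0) = 5, h′′(0) = 4.

f: a_k = -1, 0, 1/2, 0, -1/24, 0, …
g: a_k = 4, 4, 2, 2/3, 1/6, 1/30, …
Sum ⇒ L₀ = lclm(L_f,L_g) in ℚ(x)⟨Dx⟩.
Differentiate: ansatz ord ≤ ord L₀ ⇒ L.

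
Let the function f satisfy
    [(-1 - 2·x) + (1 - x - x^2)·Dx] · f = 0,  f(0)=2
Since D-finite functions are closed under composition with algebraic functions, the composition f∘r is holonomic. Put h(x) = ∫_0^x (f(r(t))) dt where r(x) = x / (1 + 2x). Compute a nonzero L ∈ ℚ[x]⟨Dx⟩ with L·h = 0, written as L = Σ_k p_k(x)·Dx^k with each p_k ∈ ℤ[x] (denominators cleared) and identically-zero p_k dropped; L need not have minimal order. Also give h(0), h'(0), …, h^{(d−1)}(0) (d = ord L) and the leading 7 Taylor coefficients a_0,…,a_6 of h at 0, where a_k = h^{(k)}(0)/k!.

f: a_k = 2, 2, 4, 6, 10, 16, 26, …
Change of var in L_f (x↦r) gives L₀.
h=∫h₀ ⇒ L = L₀·Dx.
L = (-1 - 4·x)·Dx + (1 + 5·x + 7·x^2 + 2·x^3)·Dx^2  (order 2).
h: a_k = 0, 2, 1, 0, -1/2, 6/5, -8/3, …
ICs: h(0) = 0, h′(0) = 2.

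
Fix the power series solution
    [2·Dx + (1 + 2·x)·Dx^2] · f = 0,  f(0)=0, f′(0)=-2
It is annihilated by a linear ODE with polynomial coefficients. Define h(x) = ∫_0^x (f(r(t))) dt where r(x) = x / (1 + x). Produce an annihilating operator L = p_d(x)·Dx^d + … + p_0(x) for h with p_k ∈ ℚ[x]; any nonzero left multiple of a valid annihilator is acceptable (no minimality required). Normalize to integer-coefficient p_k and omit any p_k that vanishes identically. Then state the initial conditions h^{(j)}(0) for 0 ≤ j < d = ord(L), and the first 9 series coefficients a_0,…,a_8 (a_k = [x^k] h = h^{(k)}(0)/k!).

L = (4 + 6·x)·Dx^2 + (1 + 4·x + 3·x^2)·Dx^3  (order 3).
h: a_k = 0, 0, -1, 4/3, -13/6, 4, -121/15, 52/3, -1093/28, …
ICs: h(0) = 0, h′(0) = 0, h′′(0) = -2.

f: a_k = 0, -2, 2, -8/3, 4, -32/5, 32/3, -128/7, 32, …
h₀=f(r): pull back L_f along r ⇒ L₀.
∫: right-multiply L₀ by Dx.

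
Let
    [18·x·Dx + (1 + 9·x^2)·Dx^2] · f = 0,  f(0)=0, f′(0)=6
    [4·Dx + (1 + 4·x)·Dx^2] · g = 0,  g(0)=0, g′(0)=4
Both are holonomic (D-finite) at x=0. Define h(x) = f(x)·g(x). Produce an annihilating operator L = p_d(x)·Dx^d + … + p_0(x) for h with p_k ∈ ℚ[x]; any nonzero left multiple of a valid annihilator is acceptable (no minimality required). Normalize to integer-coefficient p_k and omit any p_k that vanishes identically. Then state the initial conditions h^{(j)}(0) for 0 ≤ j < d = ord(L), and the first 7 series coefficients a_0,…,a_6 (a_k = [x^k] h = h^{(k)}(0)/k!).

L = (2448 + 17280·x + 76464·x^2 + 518400·x^3 + 1399680·x^4 + 2426112·x^5 + 1679616·x^7)·Dx + (452 + 10800·x + 98028·x^2 + 491184·x^3 + 1840320·x^4 + 4339008·x^5 + 6531840·x^6 + 1259712·x^7 + 5878656·x^8)·Dx^2 + (136 + 1912·x + 18576·x^2 + 103608·x^3 + 389448·x^4 + 1100304·x^5 + 2239488·x^6 + 3277584·x^7 + 1259712·x^8 + 3359232·x^9)·Dx^3 + (13 + 176·x + 1234·x^2 + 6048·x^3 + 22833·x^4 + 68688·x^5 + 154224·x^6 + 279936·x^7 + 399492·x^8 + 209952·x^9 + 419904·x^10)·Dx^4  (order 4).
h: a_k = 0, 0, 24, -48, 56, -240, 6168/5, …
ICs: h(0) = 0, h′(0) = 0, h′′(0) = 48, h′′′(0) = -288.

f: a_k = 0, 6, 0, -18, 0, 486/5, 0, …
g: a_k = 0, 4, -8, 64/3, -64, 1024/5, -2048/3, …
Sym-product of L_f,L_g gives L₀ (≤ ord 4).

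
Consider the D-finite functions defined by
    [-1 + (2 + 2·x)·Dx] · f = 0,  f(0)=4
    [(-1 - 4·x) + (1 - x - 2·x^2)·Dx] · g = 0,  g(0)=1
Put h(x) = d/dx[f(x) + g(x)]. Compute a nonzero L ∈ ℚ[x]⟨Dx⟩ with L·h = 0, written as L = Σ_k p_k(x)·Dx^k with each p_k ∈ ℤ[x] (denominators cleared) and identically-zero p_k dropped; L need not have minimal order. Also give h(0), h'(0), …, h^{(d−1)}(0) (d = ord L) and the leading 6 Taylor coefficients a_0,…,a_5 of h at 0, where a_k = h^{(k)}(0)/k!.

L = (-78 - 288·x - 288·x^2 - 240·x^3) + (-117 - 693·x - 1188·x^2 - 1332·x^3 - 720·x^4)·Dx + (26 + 52·x + 2·x^2 - 208·x^3 - 344·x^4 - 160·x^5)·Dx^2  (order 2).
h: a_k = 3, 5, 63/4, 347/8, 6755/64, 32961/128, …
ICs: h(0) = 3, h′(0) = 5.

f: a_k = 4, 2, -1/2, 1/4, -5/32, 7/64, …
g: a_k = 1, 1, 3, 5, 11, 21, …
Sum ⇒ L₀ = lclm(L_f,L_g) in ℚ(x)⟨Dx⟩.
h=h₀': d/dx-closure on L₀ ⇒ L.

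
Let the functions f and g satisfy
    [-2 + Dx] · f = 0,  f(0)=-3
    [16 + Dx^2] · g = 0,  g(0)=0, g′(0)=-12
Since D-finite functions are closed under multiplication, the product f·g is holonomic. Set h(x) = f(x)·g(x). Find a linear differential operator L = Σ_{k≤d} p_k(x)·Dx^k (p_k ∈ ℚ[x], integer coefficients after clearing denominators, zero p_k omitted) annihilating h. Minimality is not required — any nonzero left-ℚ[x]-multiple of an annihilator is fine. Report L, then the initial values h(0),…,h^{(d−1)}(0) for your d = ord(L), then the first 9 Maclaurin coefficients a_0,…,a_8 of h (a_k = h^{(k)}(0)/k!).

f: a_k = -3, -6, -6, -4, -2, -4/5, -4/15, -8/105, -2/105, …
g: a_k = 0, -12, 0, 32, 0, -128/5, 0, 1024/105, 0, …
f·g: L₀ = L_f ⊗_s L_g, ord ≤ 1·2.
L = 20 - 4·Dx + Dx^2  (order 2).
h: a_k = 0, 36, 72, -24, -144, -456/5, 176/5, 2224/35, 96/5, …
ICs: h(0) = 0, h′(0) = 36.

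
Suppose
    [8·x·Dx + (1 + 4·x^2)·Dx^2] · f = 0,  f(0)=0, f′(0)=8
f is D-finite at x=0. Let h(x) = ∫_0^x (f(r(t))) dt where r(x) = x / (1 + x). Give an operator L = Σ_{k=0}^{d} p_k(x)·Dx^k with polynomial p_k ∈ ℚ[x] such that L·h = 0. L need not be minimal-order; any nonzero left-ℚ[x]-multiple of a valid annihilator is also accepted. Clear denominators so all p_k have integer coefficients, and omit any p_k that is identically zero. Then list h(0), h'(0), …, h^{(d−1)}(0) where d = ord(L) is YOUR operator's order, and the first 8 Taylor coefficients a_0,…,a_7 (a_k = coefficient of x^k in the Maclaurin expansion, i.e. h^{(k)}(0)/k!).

f: a_k = 0, 8, 0, -32/3, 0, 128/5, 0, -512/7, …
Change of var in L_f (x↦r) gives L₀.
h=∫h₀ ⇒ L = L₀·Dx.
L = (2 + 10·x)·Dx^2 + (1 + 2·x + 5·x^2)·Dx^3  (order 3).
h: a_k = 0, 0, 4, -8/3, -2/3, 24/5, -76/15, -88/21, …
ICs: h(0) = 0, h′(0) = 0, h′′(0) = 8.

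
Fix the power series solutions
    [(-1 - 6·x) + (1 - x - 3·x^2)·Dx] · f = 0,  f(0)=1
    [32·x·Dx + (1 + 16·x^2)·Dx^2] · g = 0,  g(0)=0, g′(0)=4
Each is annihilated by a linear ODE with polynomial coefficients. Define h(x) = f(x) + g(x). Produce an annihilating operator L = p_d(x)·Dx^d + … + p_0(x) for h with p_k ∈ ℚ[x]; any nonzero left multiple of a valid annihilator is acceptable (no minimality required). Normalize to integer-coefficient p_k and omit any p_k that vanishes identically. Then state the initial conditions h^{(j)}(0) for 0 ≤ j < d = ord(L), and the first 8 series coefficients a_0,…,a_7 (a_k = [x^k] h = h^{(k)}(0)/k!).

f: a_k = 1, 1, 4, 7, 19, 40, 97, 217, …
g: a_k = 0, 4, 0, -64/3, 0, 1024/5, 0, -16384/7, …
Weyl lclm of L_f,L_g ⇒ L₀ (ord ≤ 3).
L = (-128 + 512·x + 10560·x^2 + 25344·x^3 + 95904·x^4 + 41472·x^6)·Dx + (37 + 208·x - 206·x^2 + 1476·x^3 + 24336·x^4 + 66528·x^5 + 6912·x^6 + 41472·x^7)·Dx^2 + (-4 - 21·x - 198·x^2 - 90·x^3 - 1775·x^4 + 4080·x^5 + 6336·x^6 + 2304·x^7 + 6912·x^8)·Dx^3  (order 3).
h: a_k = 1, 5, 4, -43/3, 19, 1224/5, 97, -14865/7, …
ICs: h(0) = 1, h′(0) = 5, h′′(0) = 8.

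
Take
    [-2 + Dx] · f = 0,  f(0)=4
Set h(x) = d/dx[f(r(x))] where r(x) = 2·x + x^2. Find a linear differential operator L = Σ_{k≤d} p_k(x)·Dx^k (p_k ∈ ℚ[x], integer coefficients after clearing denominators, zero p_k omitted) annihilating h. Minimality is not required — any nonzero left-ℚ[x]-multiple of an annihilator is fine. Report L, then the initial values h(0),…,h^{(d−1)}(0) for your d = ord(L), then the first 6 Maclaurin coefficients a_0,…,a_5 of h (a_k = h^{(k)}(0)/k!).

L = (5 + 8·x + 4·x^2) + (-1 - x)·Dx  (order 1).
h: a_k = 16, 80, 224, 1376/3, 2272/3, 15968/15, …
ICs: h(0) = 16.

f: a_k = 4, 8, 8, 16/3, 8/3, 16/15, …
f∘r: x↦r, Dx↦Dx/r' in L_f ⇒ L₀.
h=h₀': d/dx-closure on L₀ ⇒ L.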